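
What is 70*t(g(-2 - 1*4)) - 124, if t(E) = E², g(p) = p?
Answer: 2396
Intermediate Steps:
70*t(g(-2 - 1*4)) - 124 = 70*(-2 - 1*4)² - 124 = 70*(-2 - 4)² - 124 = 70*(-6)² - 124 = 70*36 - 124 = 2520 - 124 = 2396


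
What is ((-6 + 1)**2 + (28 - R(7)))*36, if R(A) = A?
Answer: 1656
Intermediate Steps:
((-6 + 1)**2 + (28 - R(7)))*36 = ((-6 + 1)**2 + (28 - 1*7))*36 = ((-5)**2 + (28 - 7))*36 = (25 + 21)*36 = 46*36 = 1656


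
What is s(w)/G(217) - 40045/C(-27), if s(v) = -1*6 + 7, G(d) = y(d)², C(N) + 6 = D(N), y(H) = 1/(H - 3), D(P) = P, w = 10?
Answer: 1551313/33 ≈ 47010.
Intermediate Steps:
y(H) = 1/(-3 + H)
C(N) = -6 + N
G(d) = (-3 + d)⁻² (G(d) = (1/(-3 + d))² = (-3 + d)⁻²)
s(v) = 1 (s(v) = -6 + 7 = 1)
s(w)/G(217) - 40045/C(-27) = 1/(-3 + 217)⁻² - 40045/(-6 - 27) = 1/214⁻² - 40045/(-33) = 1/(1/45796) - 40045*(-1/33) = 1*45796 + 40045/33 = 45796 + 40045/33 = 1551313/33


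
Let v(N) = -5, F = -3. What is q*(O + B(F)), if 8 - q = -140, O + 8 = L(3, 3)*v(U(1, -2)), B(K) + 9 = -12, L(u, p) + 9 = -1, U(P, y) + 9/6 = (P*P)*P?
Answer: 3108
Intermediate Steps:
U(P, y) = -3/2 + P³ (U(P, y) = -3/2 + (P*P)*P = -3/2 + P²*P = -3/2 + P³)
L(u, p) = -10 (L(u, p) = -9 - 1 = -10)
B(K) = -21 (B(K) = -9 - 12 = -21)
O = 42 (O = -8 - 10*(-5) = -8 + 50 = 42)
q = 148 (q = 8 - 1*(-140) = 8 + 140 = 148)
q*(O + B(F)) = 148*(42 - 21) = 148*21 = 3108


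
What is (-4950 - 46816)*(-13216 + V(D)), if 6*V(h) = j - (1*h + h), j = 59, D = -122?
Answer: 681525273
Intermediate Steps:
V(h) = 59/6 - h/3 (V(h) = (59 - (1*h + h))/6 = (59 - (h + h))/6 = (59 - 2*h)/6 = 59/6 - h/3)
(-4950 - 46816)*(-13216 + V(D)) = (-4950 - 46816)*(-13216 + (59/6 - ⅓*(-122))) = -51766*(-13216 + (59/6 + 122/3)) = -51766*(-13216 + 101/2) = -51766*(-26331/2) = 681525273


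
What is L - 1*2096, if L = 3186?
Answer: 1090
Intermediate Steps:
L - 1*2096 = 3186 - 1*2096 = 3186 - 2096 = 1090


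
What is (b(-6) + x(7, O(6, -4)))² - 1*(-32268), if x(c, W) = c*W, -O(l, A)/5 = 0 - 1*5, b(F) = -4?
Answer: 61509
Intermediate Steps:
O(l, A) = 25 (O(l, A) = -5*(0 - 1*5) = -5*(0 - 5) = -5*(-5) = 25)
x(c, W) = W*c
(b(-6) + x(7, O(6, -4)))² - 1*(-32268) = (-4 + 25*7)² - 1*(-32268) = (-4 + 175)² + 32268 = 171² + 32268 = 29241 + 32268 = 61509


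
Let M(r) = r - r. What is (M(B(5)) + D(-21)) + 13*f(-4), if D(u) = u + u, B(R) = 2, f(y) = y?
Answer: -94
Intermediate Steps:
D(u) = 2*u
M(r) = 0
(M(B(5)) + D(-21)) + 13*f(-4) = (0 + 2*(-21)) + 13*(-4) = (0 - 42) - 52 = -42 - 52 = -94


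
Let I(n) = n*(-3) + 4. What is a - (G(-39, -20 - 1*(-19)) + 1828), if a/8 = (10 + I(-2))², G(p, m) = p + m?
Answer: 1412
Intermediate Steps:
I(n) = 4 - 3*n (I(n) = -3*n + 4 = 4 - 3*n)
G(p, m) = m + p
a = 3200 (a = 8*(10 + (4 - 3*(-2)))² = 8*(10 + (4 + 6))² = 8*(10 + 10)² = 8*20² = 8*400 = 3200)
a - (G(-39, -20 - 1*(-19)) + 1828) = 3200 - (((-20 - 1*(-19)) - 39) + 1828) = 3200 - (((-20 + 19) - 39) + 1828) = 3200 - ((-1 - 39) + 1828) = 3200 - (-40 + 1828) = 3200 - 1*1788 = 3200 - 1788 = 1412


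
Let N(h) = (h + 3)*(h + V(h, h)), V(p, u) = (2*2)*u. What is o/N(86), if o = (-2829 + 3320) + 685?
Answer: 588/19135 ≈ 0.030729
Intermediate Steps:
V(p, u) = 4*u
N(h) = 5*h*(3 + h) (N(h) = (h + 3)*(h + 4*h) = (3 + h)*(5*h) = 5*h*(3 + h))
o = 1176 (o = 491 + 685 = 1176)
o/N(86) = 1176/((5*86*(3 + 86))) = 1176/((5*86*89)) = 1176/38270 = 1176*(1/38270) = 588/19135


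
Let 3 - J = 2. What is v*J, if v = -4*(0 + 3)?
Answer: -12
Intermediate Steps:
J = 1 (J = 3 - 1*2 = 3 - 2 = 1)
v = -12 (v = -4*3 = -12)
v*J = -12*1 = -12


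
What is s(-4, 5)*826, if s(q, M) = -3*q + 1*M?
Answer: 14042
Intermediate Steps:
s(q, M) = M - 3*q (s(q, M) = -3*q + M = M - 3*q)
s(-4, 5)*826 = (5 - 3*(-4))*826 = (5 + 12)*826 = 17*826 = 14042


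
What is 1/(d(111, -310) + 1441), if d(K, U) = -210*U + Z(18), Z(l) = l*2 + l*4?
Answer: 1/66649 ≈ 1.5004e-5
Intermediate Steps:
Z(l) = 6*l (Z(l) = 2*l + 4*l = 6*l)
d(K, U) = 108 - 210*U (d(K, U) = -210*U + 6*18 = -210*U + 108 = 108 - 210*U)
1/(d(111, -310) + 1441) = 1/((108 - 210*(-310)) + 1441) = 1/((108 + 65100) + 1441) = 1/(65208 + 1441) = 1/66649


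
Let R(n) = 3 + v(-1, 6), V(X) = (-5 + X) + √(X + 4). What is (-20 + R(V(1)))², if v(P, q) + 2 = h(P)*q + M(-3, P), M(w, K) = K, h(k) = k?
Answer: 676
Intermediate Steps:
V(X) = -5 + X + √(4 + X) (V(X) = (-5 + X) + √(4 + X) = -5 + X + √(4 + X))
v(P, q) = -2 + P + P*q (v(P, q) = -2 + (P*q + P) = -2 + (P + P*q) = -2 + P + P*q)
R(n) = -6 (R(n) = 3 + (-2 - 1 - 1*6) = 3 + (-2 - 1 - 6) = 3 - 9 = -6)
(-20 + R(V(1)))² = (-20 - 6)² = (-26)² = 676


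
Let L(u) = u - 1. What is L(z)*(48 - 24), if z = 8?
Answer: 168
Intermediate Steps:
L(u) = -1 + u
L(z)*(48 - 24) = (-1 + 8)*(48 - 24) = 7*24 = 168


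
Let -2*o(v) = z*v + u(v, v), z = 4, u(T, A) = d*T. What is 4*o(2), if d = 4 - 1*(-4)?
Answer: -48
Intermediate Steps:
d = 8 (d = 4 + 4 = 8)
u(T, A) = 8*T
o(v) = -6*v (o(v) = -(4*v + 8*v)/2 = -6*v)
4*o(2) = 4*(-6*2) = 4*(-12) = -48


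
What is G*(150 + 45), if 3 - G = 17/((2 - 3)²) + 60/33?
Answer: -33930/11 ≈ -3084.5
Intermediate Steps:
G = -174/11 (G = 3 - (17/((2 - 3)²) + 60/33) = 3 - (17/((-1)²) + 60*(1/33)) = 3 - (17/1 + 20/11) = 3 - (17*1 + 20/11) = 3 - (17 + 20/11) = 3 - 1*207/11 = 3 - 207/11 = -174/11 ≈ -15.818)
G*(150 + 45) = -174*(150 + 45)/11 = -174/11*195 = -33930/11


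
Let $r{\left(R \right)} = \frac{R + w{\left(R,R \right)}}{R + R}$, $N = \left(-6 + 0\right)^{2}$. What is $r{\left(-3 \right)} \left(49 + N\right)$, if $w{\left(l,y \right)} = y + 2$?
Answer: $\frac{170}{3} \approx 56.667$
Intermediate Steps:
$w{\left(l,y \right)} = 2 + y$
$N = 36$ ($N = \left(-6\right)^{2} = 36$)
$r{\left(R \right)} = \frac{2 + 2 R}{2 R}$ ($r{\left(R \right)} = \frac{R + \left(2 + R\right)}{R + R} = \frac{2 + 2 R}{2 R}$)
$r{\left(-3 \right)} \left(49 + N\right) = \frac{1 - 3}{-3} \left(49 + 36\right) = \left(- \frac{1}{3}\right) \left(-2\right) 85 = \frac{2}{3} \cdot 85 = \frac{170}{3}$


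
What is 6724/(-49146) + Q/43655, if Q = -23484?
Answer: -723840442/1072734315 ≈ -0.67476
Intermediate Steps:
6724/(-49146) + Q/43655 = 6724/(-49146) - 23484/43655 = 6724*(-1/49146) - 23484*1/43655 = -3362/24573 - 23484/43655 = -723840442/1072734315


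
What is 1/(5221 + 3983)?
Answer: 1/9204 ≈ 0.00010865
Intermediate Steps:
1/(5221 + 3983) = 1/9204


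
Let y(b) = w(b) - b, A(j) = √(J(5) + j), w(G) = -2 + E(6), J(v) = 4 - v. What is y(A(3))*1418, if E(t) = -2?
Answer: -5672 - 1418*√2 ≈ -7677.4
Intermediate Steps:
w(G) = -4 (w(G) = -2 - 2 = -4)
A(j) = √(-1 + j) (A(j) = √((4 - 1*5) + j) = √((4 - 5) + j) = √(-1 + j))
y(b) = -4 - b
y(A(3))*1418 = (-4 - √(-1 + 3))*1418 = (-4 - √2)*1418 = -5672 - 1418*√2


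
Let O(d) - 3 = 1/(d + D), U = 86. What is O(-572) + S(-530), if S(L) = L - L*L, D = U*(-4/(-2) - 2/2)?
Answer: -136773523/486 ≈ -2.8143e+5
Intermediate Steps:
D = 86 (D = 86*(-4/(-2) - 2/2) = 86*(-4*(-½) - 2*½) = 86*(2 - 1) = 86*1 = 86)
S(L) = L - L²
O(d) = 3 + 1/(86 + d) (O(d) = 3 + 1/(d + 86) = 3 + 1/(86 + d))
O(-572) + S(-530) = (259 + 3*(-572))/(86 - 572) - 530*(1 - 1*(-530)) = (259 - 1716)/(-486) - 530*(1 + 530) = -1/486*(-1457) - 530*531 = 1457/486 - 281430 = -136773523/486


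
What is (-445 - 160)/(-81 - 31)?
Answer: 605/112 ≈ 5.4018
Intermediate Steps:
(-445 - 160)/(-81 - 31) = -605/(-112) = -605*(-1/112) = 605/112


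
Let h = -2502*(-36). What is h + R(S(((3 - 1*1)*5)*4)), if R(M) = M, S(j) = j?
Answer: 90112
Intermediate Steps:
h = 90072
h + R(S(((3 - 1*1)*5)*4)) = 90072 + ((3 - 1*1)*5)*4 = 90072 + ((3 - 1)*5)*4 = 90072 + (2*5)*4 = 90072 + 10*4 = 90072 + 40 = 90112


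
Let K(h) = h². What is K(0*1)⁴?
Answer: 0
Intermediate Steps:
K(0*1)⁴ = ((0*1)²)⁴ = (0²)⁴ = 0⁴ = 0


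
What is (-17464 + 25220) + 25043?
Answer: 32799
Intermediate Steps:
(-17464 + 25220) + 25043 = 7756 + 25043 = 32799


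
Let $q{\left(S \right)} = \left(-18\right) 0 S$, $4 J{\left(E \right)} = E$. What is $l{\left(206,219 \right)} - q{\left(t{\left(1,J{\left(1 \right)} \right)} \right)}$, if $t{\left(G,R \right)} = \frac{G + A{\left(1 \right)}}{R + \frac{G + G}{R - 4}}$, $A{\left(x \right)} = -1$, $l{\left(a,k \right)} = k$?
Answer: $219$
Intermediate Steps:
$J{\left(E \right)} = \frac{E}{4}$
$t{\left(G,R \right)} = \frac{-1 + G}{R + \frac{2 G}{-4 + R}}$ ($t{\left(G,R \right)} = \frac{G - 1}{R + \frac{G + G}{R - 4}} = \frac{-1 + G}{R + \frac{2 G}{-4 + R}}$)
$q{\left(S \right)} = 0$ ($q{\left(S \right)} = 0 S = 0$)
$l{\left(206,219 \right)} - q{\left(t{\left(1,J{\left(1 \right)} \right)} \right)} = 219 - 0 = 219 + 0 = 219$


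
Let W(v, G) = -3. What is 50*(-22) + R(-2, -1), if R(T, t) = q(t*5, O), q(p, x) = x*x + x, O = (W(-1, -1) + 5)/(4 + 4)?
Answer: -17595/16 ≈ -1099.7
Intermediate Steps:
O = 1/4 (O = (-3 + 5)/(4 + 4) = 2/8 = 2*(1/8) = 1/4 ≈ 0.25000)
q(p, x) = x + x**2 (q(p, x) = x**2 + x = x + x**2)
R(T, t) = 5/16 (R(T, t) = (1 + 1/4)/4 = (1/4)*(5/4) = 5/16)
50*(-22) + R(-2, -1) = 50*(-22) + 5/16 = -1100 + 5/16 = -17595/16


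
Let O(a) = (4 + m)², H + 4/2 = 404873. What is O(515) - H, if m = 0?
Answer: -404855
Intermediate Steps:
H = 404871 (H = -2 + 404873 = 404871)
O(a) = 16 (O(a) = (4 + 0)² = 4² = 16)
O(515) - H = 16 - 1*404871 = 16 - 404871 = -404855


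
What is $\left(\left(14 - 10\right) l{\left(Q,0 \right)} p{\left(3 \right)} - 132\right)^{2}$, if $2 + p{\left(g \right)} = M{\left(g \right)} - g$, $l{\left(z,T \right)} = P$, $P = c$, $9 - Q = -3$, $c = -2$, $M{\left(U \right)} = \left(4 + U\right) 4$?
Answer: $99856$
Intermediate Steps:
$M{\left(U \right)} = 16 + 4 U$
$Q = 12$ ($Q = 9 - -3 = 9 + 3 = 12$)
$P = -2$
$l{\left(z,T \right)} = -2$
$p{\left(g \right)} = 14 + 3 g$ ($p{\left(g \right)} = -2 + \left(\left(16 + 4 g\right) - g\right) = -2 + \left(16 + 3 g\right) = 14 + 3 g$)
$\left(\left(14 - 10\right) l{\left(Q,0 \right)} p{\left(3 \right)} - 132\right)^{2} = \left(\left(14 - 10\right) \left(- 2 \left(14 + 3 \cdot 3\right)\right) - 132\right)^{2} = \left(\left(14 - 10\right) \left(- 2 \left(14 + 9\right)\right) - 132\right)^{2} = \left(4 \left(\left(-2\right) 23\right) - 132\right)^{2} = \left(4 \left(-46\right) - 132\right)^{2} = \left(-184 - 132\right)^{2} = \left(-316\right)^{2} = 99856$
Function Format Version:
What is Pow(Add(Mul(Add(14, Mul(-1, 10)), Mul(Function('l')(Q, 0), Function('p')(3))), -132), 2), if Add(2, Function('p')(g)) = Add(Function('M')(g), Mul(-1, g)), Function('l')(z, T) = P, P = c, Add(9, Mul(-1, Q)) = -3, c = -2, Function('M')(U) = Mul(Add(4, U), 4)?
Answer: 99856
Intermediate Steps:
Function('M')(U) = Add(16, Mul(4, U))
Q = 12 (Q = Add(9, Mul(-1, -3)) = Add(9, 3) = 12)
P = -2
Function('l')(z, T) = -2
Function('p')(g) = Add(14, Mul(3, g)) (Function('p')(g) = Add(-2, Add(Add(16, Mul(4, g)), Mul(-1, g))) = Add(-2, Add(16, Mul(3, g))) = Add(14, Mul(3, g)))
Pow(Add(Mul(Add(14, Mul(-1, 10)), Mul(Function('l')(Q, 0), Function('p')(3))), -132), 2) = Pow(Add(Mul(Add(14, Mul(-1, 10)), Mul(-2, Add(14, Mul(3, 3)))), -132), 2) = Pow(Add(Mul(Add(14, -10), Mul(-2, Add(14, 9))), -132), 2) = Pow(Add(Mul(4, Mul(-2, 23)), -132), 2) = Pow(Add(Mul(4, -46), -132), 2) = Pow(Add(-184, -132), 2) = Pow(-316, 2) = 99856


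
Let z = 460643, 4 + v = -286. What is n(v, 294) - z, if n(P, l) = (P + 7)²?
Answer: -380554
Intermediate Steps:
v = -290 (v = -4 - 286 = -290)
n(P, l) = (7 + P)²
n(v, 294) - z = (7 - 290)² - 1*460643 = (-283)² - 460643 = 80089 - 460643 = -380554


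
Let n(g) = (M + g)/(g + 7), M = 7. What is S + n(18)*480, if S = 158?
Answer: 638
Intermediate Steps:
n(g) = 1 (n(g) = (7 + g)/(g + 7) = (7 + g)/(7 + g) = 1)
S + n(18)*480 = 158 + 1*480 = 158 + 480 = 638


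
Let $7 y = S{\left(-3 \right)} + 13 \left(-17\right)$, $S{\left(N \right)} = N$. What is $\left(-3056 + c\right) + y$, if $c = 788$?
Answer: $-2300$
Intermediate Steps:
$y = -32$ ($y = \frac{-3 + 13 \left(-17\right)}{7} = \frac{-3 - 221}{7} = \frac{1}{7} \left(-224\right) = -32$)
$\left(-3056 + c\right) + y = \left(-3056 + 788\right) - 32 = -2268 - 32 = -2300$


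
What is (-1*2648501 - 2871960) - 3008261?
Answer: -8528722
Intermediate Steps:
(-1*2648501 - 2871960) - 3008261 = (-2648501 - 2871960) - 3008261 = -5520461 - 3008261 = -8528722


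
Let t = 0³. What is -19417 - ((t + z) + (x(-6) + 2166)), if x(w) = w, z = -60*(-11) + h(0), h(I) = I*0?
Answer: -22237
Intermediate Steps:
h(I) = 0
z = 660 (z = -60*(-11) + 0 = 660 + 0 = 660)
t = 0
-19417 - ((t + z) + (x(-6) + 2166)) = -19417 - ((0 + 660) + (-6 + 2166)) = -19417 - (660 + 2160) = -19417 - 1*2820 = -19417 - 2820 = -22237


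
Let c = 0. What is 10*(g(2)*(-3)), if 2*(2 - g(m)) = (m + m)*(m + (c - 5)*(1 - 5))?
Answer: 1260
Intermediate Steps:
g(m) = 2 - m*(20 + m) (g(m) = 2 - (m + m)*(m + (0 - 5)*(1 - 5))/2 = 2 - 2*m*(m - 5*(-4))/2 = 2 - 2*m*(m + 20)/2 = 2 - 2*m*(20 + m)/2 = 2 - m*(20 + m))
10*(g(2)*(-3)) = 10*((2 - 1*2² - 20*2)*(-3)) = 10*((2 - 1*4 - 40)*(-3)) = 10*((2 - 4 - 40)*(-3)) = 10*(-42*(-3)) = 10*126 = 1260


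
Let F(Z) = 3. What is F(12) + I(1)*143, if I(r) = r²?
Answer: 146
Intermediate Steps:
F(12) + I(1)*143 = 3 + 1²*143 = 3 + 1*143 = 3 + 143 = 146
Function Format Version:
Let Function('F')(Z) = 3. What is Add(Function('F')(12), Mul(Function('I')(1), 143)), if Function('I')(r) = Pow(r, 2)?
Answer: 146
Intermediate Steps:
Add(Function('F')(12), Mul(Function('I')(1), 143)) = Add(3, Mul(Pow(1, 2), 143)) = Add(3, Mul(1, 143)) = Add(3, 143) = 146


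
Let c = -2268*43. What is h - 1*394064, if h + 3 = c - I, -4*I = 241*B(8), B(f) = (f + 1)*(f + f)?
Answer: -482915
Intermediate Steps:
B(f) = 2*f*(1 + f) (B(f) = (1 + f)*(2*f) = 2*f*(1 + f))
c = -97524
I = -8676 (I = -241*2*8*(1 + 8)/4 = -241*2*8*9/4 = -241*144/4 = -¼*34704 = -8676)
h = -88851 (h = -3 + (-97524 - 1*(-8676)) = -3 + (-97524 + 8676) = -3 - 88848 = -88851)
h - 1*394064 = -88851 - 1*394064 = -88851 - 394064 = -482915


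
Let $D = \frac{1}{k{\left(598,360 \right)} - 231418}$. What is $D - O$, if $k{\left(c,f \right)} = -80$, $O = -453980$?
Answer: $\frac{105095462039}{231498} \approx 4.5398 \cdot 10^{5}$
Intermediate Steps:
$D = - \frac{1}{231498}$ ($D = \frac{1}{-80 - 231418} = \frac{1}{-231498} = - \frac{1}{231498} \approx -4.3197 \cdot 10^{-6}$)
$D - O = - \frac{1}{231498} - -453980 = - \frac{1}{231498} + 453980 = \frac{105095462039}{231498}$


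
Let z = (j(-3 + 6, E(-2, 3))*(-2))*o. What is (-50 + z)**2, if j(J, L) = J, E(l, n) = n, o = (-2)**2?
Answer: 5476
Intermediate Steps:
o = 4
z = -24 (z = ((-3 + 6)*(-2))*4 = (3*(-2))*4 = -6*4 = -24)
(-50 + z)**2 = (-50 - 24)**2 = (-74)**2 = 5476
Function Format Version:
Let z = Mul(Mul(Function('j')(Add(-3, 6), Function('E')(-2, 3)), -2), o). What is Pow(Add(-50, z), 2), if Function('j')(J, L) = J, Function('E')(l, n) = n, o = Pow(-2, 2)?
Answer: 5476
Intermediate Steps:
o = 4
z = -24 (z = Mul(Mul(Add(-3, 6), -2), 4) = Mul(Mul(3, -2), 4) = Mul(-6, 4) = -24)
Pow(Add(-50, z), 2) = Pow(Add(-50, -24), 2) = Pow(-74, 2) = 5476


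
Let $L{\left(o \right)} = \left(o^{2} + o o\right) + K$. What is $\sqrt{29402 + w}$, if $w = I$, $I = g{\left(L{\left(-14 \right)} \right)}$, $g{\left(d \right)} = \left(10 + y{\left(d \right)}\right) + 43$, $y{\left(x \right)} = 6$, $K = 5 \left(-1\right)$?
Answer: $\sqrt{29461} \approx 171.64$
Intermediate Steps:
$K = -5$
$L{\left(o \right)} = -5 + 2 o^{2}$ ($L{\left(o \right)} = \left(o^{2} + o o\right) - 5 = \left(o^{2} + o^{2}\right) - 5 = 2 o^{2} - 5 = -5 + 2 o^{2}$)
$g{\left(d \right)} = 59$ ($g{\left(d \right)} = \left(10 + 6\right) + 43 = 16 + 43 = 59$)
$I = 59$
$w = 59$
$\sqrt{29402 + w} = \sqrt{29402 + 59} = \sqrt{29461}$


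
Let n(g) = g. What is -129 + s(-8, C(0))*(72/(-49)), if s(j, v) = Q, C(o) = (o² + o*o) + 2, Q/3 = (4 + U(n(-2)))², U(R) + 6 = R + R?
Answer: -14097/49 ≈ -287.69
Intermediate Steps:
U(R) = -6 + 2*R (U(R) = -6 + (R + R) = -6 + 2*R)
Q = 108 (Q = 3*(4 + (-6 + 2*(-2)))² = 3*(4 + (-6 - 4))² = 3*(4 - 10)² = 3*(-6)² = 3*36 = 108)
C(o) = 2 + 2*o² (C(o) = (o² + o²) + 2 = 2*o² + 2 = 2 + 2*o²)
s(j, v) = 108
-129 + s(-8, C(0))*(72/(-49)) = -129 + 108*(72/(-49)) = -129 + 108*(72*(-1/49)) = -129 + 108*(-72/49) = -129 - 7776/49 = -14097/49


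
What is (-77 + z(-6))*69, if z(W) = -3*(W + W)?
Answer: -2829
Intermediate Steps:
z(W) = -6*W
(-77 + z(-6))*69 = (-77 - 6*(-6))*69 = (-77 + 36)*69 = -41*69 = -2829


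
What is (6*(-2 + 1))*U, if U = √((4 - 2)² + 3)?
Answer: -6*√7 ≈ -15.875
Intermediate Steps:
U = √7 (U = √(2² + 3) = √(4 + 3) = √7 ≈ 2.6458)
(6*(-2 + 1))*U = (6*(-2 + 1))*√7 = (6*(-1))*√7 = -6*√7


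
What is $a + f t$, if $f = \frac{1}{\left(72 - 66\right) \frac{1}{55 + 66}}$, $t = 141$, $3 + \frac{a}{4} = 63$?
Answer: $\frac{6167}{2} \approx 3083.5$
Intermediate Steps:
$a = 240$ ($a = -12 + 4 \cdot 63 = -12 + 252 = 240$)
$f = \frac{121}{6}$ ($f = \frac{1}{6 \cdot \frac{1}{121}} = \frac{1}{\frac{6}{121}} = \frac{121}{6} \approx 20.167$)
$a + f t = 240 + \frac{121}{6} \cdot 141 = 240 + \frac{5687}{2} = \frac{6167}{2}$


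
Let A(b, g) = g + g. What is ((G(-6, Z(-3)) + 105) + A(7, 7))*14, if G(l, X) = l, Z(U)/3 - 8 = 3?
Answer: 1582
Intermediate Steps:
Z(U) = 33 (Z(U) = 24 + 3*3 = 24 + 9 = 33)
A(b, g) = 2*g
((G(-6, Z(-3)) + 105) + A(7, 7))*14 = ((-6 + 105) + 2*7)*14 = (99 + 14)*14 = 113*14 = 1582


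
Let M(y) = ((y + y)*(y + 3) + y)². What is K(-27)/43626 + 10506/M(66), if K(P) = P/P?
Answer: 684971/4635938703 ≈ 0.00014775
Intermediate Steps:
K(P) = 1
M(y) = (y + 2*y*(3 + y))² (M(y) = ((2*y)*(3 + y) + y)² = (2*y*(3 + y) + y)² = (y + 2*y*(3 + y))²)
K(-27)/43626 + 10506/M(66) = 1/43626 + 10506/((66²*(7 + 2*66)²)) = 1*(1/43626) + 10506/((4356*(7 + 132)²)) = 1/43626 + 10506/((4356*139²)) = 1/43626 + 10506/((4356*19321)) = 1/43626 + 10506/84162276 = 1/43626 + 10506*(1/84162276) = 1/43626 + 1751/14027046 = 684971/4635938703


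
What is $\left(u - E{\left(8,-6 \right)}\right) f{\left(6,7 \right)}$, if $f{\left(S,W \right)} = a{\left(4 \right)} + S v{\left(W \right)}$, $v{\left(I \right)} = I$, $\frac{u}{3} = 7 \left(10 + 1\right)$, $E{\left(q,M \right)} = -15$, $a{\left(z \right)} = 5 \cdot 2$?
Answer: $12792$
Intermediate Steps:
$a{\left(z \right)} = 10$
$u = 231$ ($u = 3 \cdot 7 \left(10 + 1\right) = 3 \cdot 7 \cdot 11 = 3 \cdot 77 = 231$)
$f{\left(S,W \right)} = 10 + S W$
$\left(u - E{\left(8,-6 \right)}\right) f{\left(6,7 \right)} = \left(231 - -15\right) \left(10 + 6 \cdot 7\right) = \left(231 + 15\right) \left(10 + 42\right) = 246 \cdot 52 = 12792$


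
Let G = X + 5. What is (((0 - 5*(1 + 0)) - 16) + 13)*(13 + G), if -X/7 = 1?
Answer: -88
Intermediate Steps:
X = -7 (X = -7*1 = -7)
G = -2 (G = -7 + 5 = -2)
(((0 - 5*(1 + 0)) - 16) + 13)*(13 + G) = (((0 - 5*(1 + 0)) - 16) + 13)*(13 - 2) = (((0 - 5*1) - 16) + 13)*11 = (((0 - 5) - 16) + 13)*11 = ((-5 - 16) + 13)*11 = (-21 + 13)*11 = -8*11 = -88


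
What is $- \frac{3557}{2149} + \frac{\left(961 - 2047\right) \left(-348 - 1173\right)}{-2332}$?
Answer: $- \frac{1779013009}{2505734} \approx -709.98$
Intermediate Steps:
$- \frac{3557}{2149} + \frac{\left(961 - 2047\right) \left(-348 - 1173\right)}{-2332} = \left(-3557\right) \frac{1}{2149} + \left(-1086\right) \left(-1521\right) \left(- \frac{1}{2332}\right) = - \frac{3557}{2149} + 1651806 \left(- \frac{1}{2332}\right) = - \frac{3557}{2149} - \frac{825903}{1166} = - \frac{1779013009}{2505734}$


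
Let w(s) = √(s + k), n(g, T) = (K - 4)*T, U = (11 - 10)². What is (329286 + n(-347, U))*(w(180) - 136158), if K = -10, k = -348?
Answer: -44833016976 + 658544*I*√42 ≈ -4.4833e+10 + 4.2679e+6*I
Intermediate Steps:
U = 1 (U = 1² = 1)
n(g, T) = -14*T (n(g, T) = (-10 - 4)*T = -14*T)
w(s) = √(-348 + s) (w(s) = √(s - 348) = √(-348 + s))
(329286 + n(-347, U))*(w(180) - 136158) = (329286 - 14*1)*(√(-348 + 180) - 136158) = (329286 - 14)*(√(-168) - 136158) = 329272*(2*I*√42 - 136158) = 329272*(-136158 + 2*I*√42) = -44833016976 + 658544*I*√42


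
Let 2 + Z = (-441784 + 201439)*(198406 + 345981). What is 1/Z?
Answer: -1/130840693517 ≈ -7.6429e-12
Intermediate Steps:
Z = -130840693517 (Z = -2 + (-441784 + 201439)*(198406 + 345981) = -2 - 240345*544387 = -2 - 130840693515 = -130840693517)
1/Z = 1/(-130840693517) = -1/130840693517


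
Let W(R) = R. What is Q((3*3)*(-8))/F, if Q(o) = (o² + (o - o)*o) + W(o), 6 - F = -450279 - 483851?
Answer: 639/116767 ≈ 0.0054724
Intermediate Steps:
F = 934136 (F = 6 - (-450279 - 483851) = 6 - 1*(-934130) = 6 + 934130 = 934136)
Q(o) = o + o² (Q(o) = (o² + (o - o)*o) + o = (o² + 0*o) + o = (o² + 0) + o = o² + o = o + o²)
Q((3*3)*(-8))/F = (((3*3)*(-8))*(1 + (3*3)*(-8)))/934136 = ((9*(-8))*(1 + 9*(-8)))*(1/934136) = -72*(1 - 72)*(1/934136) = -72*(-71)*(1/934136) = 5112*(1/934136) = 639/116767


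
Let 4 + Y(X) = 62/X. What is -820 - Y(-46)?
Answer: -18737/23 ≈ -814.65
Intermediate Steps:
Y(X) = -4 + 62/X
-820 - Y(-46) = -820 - (-4 + 62/(-46)) = -820 - (-4 + 62*(-1/46)) = -820 - (-4 - 31/23) = -820 - 1*(-123/23) = -820 + 123/23 = -18737/23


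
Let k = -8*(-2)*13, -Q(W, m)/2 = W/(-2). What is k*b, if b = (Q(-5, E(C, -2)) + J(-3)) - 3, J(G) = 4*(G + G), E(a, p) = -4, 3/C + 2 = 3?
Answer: -6656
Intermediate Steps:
C = 3 (C = 3/(-2 + 3) = 3/1 = 3*1 = 3)
Q(W, m) = W (Q(W, m) = -2*W/(-2) = -2*W*(-1)/2 = -(-1)*W = W)
k = 208 (k = 16*13 = 208)
J(G) = 8*G (J(G) = 4*(2*G) = 8*G)
b = -32 (b = (-5 + 8*(-3)) - 3 = (-5 - 24) - 3 = -29 - 3 = -32)
k*b = 208*(-32) = -6656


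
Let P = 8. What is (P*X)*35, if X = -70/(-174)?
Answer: 9800/87 ≈ 112.64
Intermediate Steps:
X = 35/87 (X = -70*(-1/174) = 35/87 ≈ 0.40230)
(P*X)*35 = (8*(35/87))*35 = (280/87)*35 = 9800/87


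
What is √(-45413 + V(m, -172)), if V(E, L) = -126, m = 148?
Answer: I*√45539 ≈ 213.4*I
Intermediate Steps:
√(-45413 + V(m, -172)) = √(-45413 - 126) = √(-45539) = I*√45539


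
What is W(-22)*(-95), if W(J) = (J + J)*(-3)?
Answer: -12540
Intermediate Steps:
W(J) = -6*J (W(J) = (2*J)*(-3) = -6*J)
W(-22)*(-95) = -6*(-22)*(-95) = 132*(-95) = -12540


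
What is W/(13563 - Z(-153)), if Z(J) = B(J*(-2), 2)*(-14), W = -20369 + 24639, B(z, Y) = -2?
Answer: 854/2707 ≈ 0.31548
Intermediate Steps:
W = 4270
Z(J) = 28 (Z(J) = -2*(-14) = 28)
W/(13563 - Z(-153)) = 4270/(13563 - 1*28) = 4270/(13563 - 28) = 4270/13535 = 4270*(1/13535) = 854/2707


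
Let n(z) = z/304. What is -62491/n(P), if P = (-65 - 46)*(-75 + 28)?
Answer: -18997264/5217 ≈ -3641.4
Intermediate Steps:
P = 5217 (P = -111*(-47) = 5217)
n(z) = z/304 (n(z) = z*(1/304) = z/304)
-62491/n(P) = -62491/((1/304)*5217) = -62491/5217/304 = -62491*304/5217 = -18997264/5217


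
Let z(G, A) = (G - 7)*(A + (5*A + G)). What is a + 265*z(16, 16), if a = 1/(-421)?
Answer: 112457519/421 ≈ 2.6712e+5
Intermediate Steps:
a = -1/421 ≈ -0.0023753
z(G, A) = (-7 + G)*(G + 6*A) (z(G, A) = (-7 + G)*(A + (G + 5*A)) = (-7 + G)*(G + 6*A))
a + 265*z(16, 16) = -1/421 + 265*(16² - 42*16 - 7*16 + 6*16*16) = -1/421 + 265*(256 - 672 - 112 + 1536) = -1/421 + 265*1008 = -1/421 + 267120 = 112457519/421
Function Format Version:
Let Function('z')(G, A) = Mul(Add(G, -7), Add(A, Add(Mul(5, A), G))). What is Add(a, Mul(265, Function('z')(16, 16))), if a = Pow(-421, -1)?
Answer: Rational(112457519, 421) ≈ 2.6712e+5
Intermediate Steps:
a = Rational(-1, 421) ≈ -0.0023753
Function('z')(G, A) = Mul(Add(-7, G), Add(G, Mul(6, A))) (Function('z')(G, A) = Mul(Add(-7, G), Add(A, Add(G, Mul(5, A)))) = Mul(Add(-7, G), Add(G, Mul(6, A))))
Add(a, Mul(265, Function('z')(16, 16))) = Add(Rational(-1, 421), Mul(265, Add(Pow(16, 2), Mul(-42, 16), Mul(-7, 16), Mul(6, 16, 16)))) = Add(Rational(-1, 421), Mul(265, Add(256, -672, -112, 1536))) = Add(Rational(-1, 421), Mul(265, 1008)) = Add(Rational(-1, 421), 267120) = Rational(112457519, 421)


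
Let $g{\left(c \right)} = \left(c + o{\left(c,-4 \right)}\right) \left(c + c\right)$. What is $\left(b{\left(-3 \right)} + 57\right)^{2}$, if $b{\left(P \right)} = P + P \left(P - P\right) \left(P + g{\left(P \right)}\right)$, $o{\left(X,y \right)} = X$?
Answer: $2916$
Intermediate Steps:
$g{\left(c \right)} = 4 c^{2}$ ($g{\left(c \right)} = \left(c + c\right) \left(c + c\right) = 2 c 2 c = 4 c^{2}$)
$b{\left(P \right)} = P$ ($b{\left(P \right)} = P + P \left(P - P\right) \left(P + 4 P^{2}\right) = P + P 0 \left(P + 4 P^{2}\right) = P + P 0 = P + 0 = P$)
$\left(b{\left(-3 \right)} + 57\right)^{2} = \left(-3 + 57\right)^{2} = 54^{2} = 2916$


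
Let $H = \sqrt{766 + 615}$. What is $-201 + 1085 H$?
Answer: $-201 + 1085 \sqrt{1381} \approx 40120.0$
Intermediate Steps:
$H = \sqrt{1381} \approx 37.162$
$-201 + 1085 H = -201 + 1085 \sqrt{1381}$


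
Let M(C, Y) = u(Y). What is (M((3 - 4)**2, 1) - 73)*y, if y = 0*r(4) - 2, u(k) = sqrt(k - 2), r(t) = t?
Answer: 146 - 2*I ≈ 146.0 - 2.0*I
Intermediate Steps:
u(k) = sqrt(-2 + k)
M(C, Y) = sqrt(-2 + Y)
y = -2 (y = 0*4 - 2 = 0 - 2 = -2)
(M((3 - 4)**2, 1) - 73)*y = (sqrt(-2 + 1) - 73)*(-2) = (sqrt(-1) - 73)*(-2) = (I - 73)*(-2) = (-73 + I)*(-2) = 146 - 2*I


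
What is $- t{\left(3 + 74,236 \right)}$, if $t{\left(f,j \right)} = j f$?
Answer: $-18172$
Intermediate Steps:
$t{\left(f,j \right)} = f j$
$- t{\left(3 + 74,236 \right)} = - \left(3 + 74\right) 236 = - 77 \cdot 236 = \left(-1\right) 18172 = -18172$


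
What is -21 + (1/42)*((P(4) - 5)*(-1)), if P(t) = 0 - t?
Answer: -291/14 ≈ -20.786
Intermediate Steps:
P(t) = -t
-21 + (1/42)*((P(4) - 5)*(-1)) = -21 + (1/42)*((-1*4 - 5)*(-1)) = -21 + (1*(1/42))*((-4 - 5)*(-1)) = -21 + (-9*(-1))/42 = -21 + (1/42)*9 = -21 + 3/14 = -291/14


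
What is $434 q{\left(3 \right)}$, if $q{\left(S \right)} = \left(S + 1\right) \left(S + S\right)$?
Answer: $10416$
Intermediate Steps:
$q{\left(S \right)} = 2 S \left(1 + S\right)$ ($q{\left(S \right)} = \left(1 + S\right) 2 S = 2 S \left(1 + S\right)$)
$434 q{\left(3 \right)} = 434 \cdot 2 \cdot 3 \left(1 + 3\right) = 434 \cdot 2 \cdot 3 \cdot 4 = 434 \cdot 24 = 10416$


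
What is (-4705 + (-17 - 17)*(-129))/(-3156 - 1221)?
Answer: 319/4377 ≈ 0.072881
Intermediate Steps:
(-4705 + (-17 - 17)*(-129))/(-3156 - 1221) = (-4705 - 34*(-129))/(-4377) = (-4705 + 4386)*(-1/4377) = -319*(-1/4377) = 319/4377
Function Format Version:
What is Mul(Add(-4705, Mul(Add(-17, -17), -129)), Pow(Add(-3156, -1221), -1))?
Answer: Rational(319, 4377) ≈ 0.072881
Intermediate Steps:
Mul(Add(-4705, Mul(Add(-17, -17), -129)), Pow(Add(-3156, -1221), -1)) = Mul(Add(-4705, Mul(-34, -129)), Pow(-4377, -1)) = Mul(Add(-4705, 4386), Rational(-1, 4377)) = Mul(-319, Rational(-1, 4377)) = Rational(319, 4377)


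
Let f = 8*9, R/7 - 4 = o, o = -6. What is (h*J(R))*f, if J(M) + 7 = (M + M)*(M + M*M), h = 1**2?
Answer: -367416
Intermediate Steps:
R = -14 (R = 28 + 7*(-6) = 28 - 42 = -14)
h = 1
J(M) = -7 + 2*M*(M + M**2) (J(M) = -7 + (M + M)*(M + M*M) = -7 + (2*M)*(M + M**2) = -7 + 2*M*(M + M**2))
f = 72
(h*J(R))*f = (1*(-7 + 2*(-14)**2 + 2*(-14)**3))*72 = (1*(-7 + 2*196 + 2*(-2744)))*72 = (1*(-7 + 392 - 5488))*72 = (1*(-5103))*72 = -5103*72 = -367416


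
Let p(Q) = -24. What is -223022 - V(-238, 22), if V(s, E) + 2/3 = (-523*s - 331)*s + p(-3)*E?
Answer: 87970622/3 ≈ 2.9324e+7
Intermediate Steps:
V(s, E) = -⅔ - 24*E + s*(-331 - 523*s) (V(s, E) = -⅔ + ((-523*s - 331)*s - 24*E) = -⅔ + ((-331 - 523*s)*s - 24*E) = -⅔ + (s*(-331 - 523*s) - 24*E) = -⅔ + (-24*E + s*(-331 - 523*s)) = -⅔ - 24*E + s*(-331 - 523*s))
-223022 - V(-238, 22) = -223022 - (-⅔ - 523*(-238)² - 331*(-238) - 24*22) = -223022 - (-⅔ - 523*56644 + 78778 - 528) = -223022 - (-⅔ - 29624812 + 78778 - 528) = -223022 - 1*(-88639688/3) = -223022 + 88639688/3 = 87970622/3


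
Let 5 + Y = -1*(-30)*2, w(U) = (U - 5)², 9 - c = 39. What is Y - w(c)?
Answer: -1170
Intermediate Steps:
c = -30 (c = 9 - 1*39 = 9 - 39 = -30)
w(U) = (-5 + U)²
Y = 55 (Y = -5 - 1*(-30)*2 = -5 + 30*2 = -5 + 60 = 55)
Y - w(c) = 55 - (-5 - 30)² = 55 - 1*(-35)² = 55 - 1*1225 = 55 - 1225 = -1170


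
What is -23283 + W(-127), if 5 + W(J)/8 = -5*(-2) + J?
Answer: -24259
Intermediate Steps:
W(J) = 40 + 8*J (W(J) = -40 + 8*(-5*(-2) + J) = -40 + 8*(10 + J) = -40 + (80 + 8*J) = 40 + 8*J)
-23283 + W(-127) = -23283 + (40 + 8*(-127)) = -23283 + (40 - 1016) = -23283 - 976 = -24259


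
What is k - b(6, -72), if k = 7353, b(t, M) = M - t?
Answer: 7431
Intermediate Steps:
k - b(6, -72) = 7353 - (-72 - 1*6) = 7353 - (-72 - 6) = 7353 - 1*(-78) = 7353 + 78 = 7431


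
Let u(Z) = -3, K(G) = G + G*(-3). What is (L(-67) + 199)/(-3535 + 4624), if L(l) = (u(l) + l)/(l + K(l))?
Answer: 4421/24321 ≈ 0.18178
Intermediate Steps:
K(G) = -2*G (K(G) = G - 3*G = -2*G)
L(l) = -(-3 + l)/l (L(l) = (-3 + l)/(l - 2*l) = (-3 + l)/((-l)) = (-3 + l)*(-1/l) = -(-3 + l)/l)
(L(-67) + 199)/(-3535 + 4624) = ((3 - 1*(-67))/(-67) + 199)/(-3535 + 4624) = (-(3 + 67)/67 + 199)/1089 = (-1/67*70 + 199)*(1/1089) = (-70/67 + 199)*(1/1089) = (13263/67)*(1/1089) = 4421/24321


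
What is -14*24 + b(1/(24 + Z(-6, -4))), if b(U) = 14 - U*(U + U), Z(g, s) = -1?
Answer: -170340/529 ≈ -322.00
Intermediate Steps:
b(U) = 14 - 2*U² (b(U) = 14 - U*2*U = 14 - 2*U²)
-14*24 + b(1/(24 + Z(-6, -4))) = -14*24 + (14 - 2/(24 - 1)²) = -336 + (14 - 2*(1/23)²) = -336 + (14 - 2*1/529) = -336 + (14 - 2/529) = -336 + 7404/529 = -170340/529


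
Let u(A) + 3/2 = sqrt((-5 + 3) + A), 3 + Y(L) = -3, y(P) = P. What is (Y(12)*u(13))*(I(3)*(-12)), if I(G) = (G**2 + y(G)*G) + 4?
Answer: -2376 + 1584*sqrt(11) ≈ 2877.5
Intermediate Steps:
Y(L) = -6 (Y(L) = -3 - 3 = -6)
u(A) = -3/2 + sqrt(-2 + A) (u(A) = -3/2 + sqrt((-5 + 3) + A) = -3/2 + sqrt(-2 + A))
I(G) = 4 + 2*G**2 (I(G) = (G**2 + G*G) + 4 = (G**2 + G**2) + 4 = 2*G**2 + 4 = 4 + 2*G**2)
(Y(12)*u(13))*(I(3)*(-12)) = (-6*(-3/2 + sqrt(-2 + 13)))*((4 + 2*3**2)*(-12)) = (-6*(-3/2 + sqrt(11)))*((4 + 2*9)*(-12)) = (9 - 6*sqrt(11))*((4 + 18)*(-12)) = (9 - 6*sqrt(11))*(22*(-12)) = (9 - 6*sqrt(11))*(-264) = -2376 + 1584*sqrt(11)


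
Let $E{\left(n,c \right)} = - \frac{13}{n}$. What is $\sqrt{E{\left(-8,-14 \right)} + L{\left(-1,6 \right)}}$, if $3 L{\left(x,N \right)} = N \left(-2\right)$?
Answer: $\frac{i \sqrt{38}}{4} \approx 1.5411 i$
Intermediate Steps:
$L{\left(x,N \right)} = - \frac{2 N}{3}$ ($L{\left(x,N \right)} = \frac{N \left(-2\right)}{3} = \frac{\left(-2\right) N}{3} = - \frac{2 N}{3}$)
$\sqrt{E{\left(-8,-14 \right)} + L{\left(-1,6 \right)}} = \sqrt{- \frac{13}{-8} - 4} = \sqrt{\left(-13\right) \left(- \frac{1}{8}\right) - 4} = \sqrt{\frac{13}{8} - 4} = \sqrt{- \frac{19}{8}} = \frac{i \sqrt{38}}{4}$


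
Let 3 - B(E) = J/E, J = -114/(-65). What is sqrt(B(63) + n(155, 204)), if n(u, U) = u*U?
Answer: sqrt(58920712305)/1365 ≈ 177.83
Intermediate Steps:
n(u, U) = U*u
J = 114/65 (J = -114*(-1/65) = 114/65 ≈ 1.7538)
B(E) = 3 - 114/(65*E)
sqrt(B(63) + n(155, 204)) = sqrt((3 - 114/65/63) + 204*155) = sqrt((3 - 114/65*1/63) + 31620) = sqrt((3 - 38/1365) + 31620) = sqrt(4057/1365 + 31620) = sqrt(43165357/1365) = sqrt(58920712305)/1365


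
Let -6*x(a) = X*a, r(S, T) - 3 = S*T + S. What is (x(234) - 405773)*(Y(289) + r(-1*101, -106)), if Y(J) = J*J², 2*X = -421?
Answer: -19200867533479/2 ≈ -9.6004e+12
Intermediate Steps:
X = -421/2 (X = (½)*(-421) = -421/2 ≈ -210.50)
Y(J) = J³
r(S, T) = 3 + S + S*T (r(S, T) = 3 + (S*T + S) = 3 + (S + S*T) = 3 + S + S*T)
x(a) = 421*a/12 (x(a) = -(-421)*a/12 = 421*a/12)
(x(234) - 405773)*(Y(289) + r(-1*101, -106)) = ((421/12)*234 - 405773)*(289³ + (3 - 1*101 - 1*101*(-106))) = (16419/2 - 405773)*(24137569 + (3 - 101 - 101*(-106))) = -795127*(24137569 + (3 - 101 + 10706))/2 = -795127*(24137569 + 10608)/2 = -795127/2*24148177 = -19200867533479/2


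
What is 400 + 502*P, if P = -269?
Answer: -134638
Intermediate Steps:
400 + 502*P = 400 + 502*(-269) = 400 - 135038 = -134638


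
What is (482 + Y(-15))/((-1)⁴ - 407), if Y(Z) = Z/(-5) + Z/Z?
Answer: -243/203 ≈ -1.1970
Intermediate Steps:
Y(Z) = 1 - Z/5 (Y(Z) = Z*(-⅕) + 1 = -Z/5 + 1 = 1 - Z/5)
(482 + Y(-15))/((-1)⁴ - 407) = (482 + (1 - ⅕*(-15)))/((-1)⁴ - 407) = (482 + (1 + 3))/(1 - 407) = (482 + 4)/(-406) = 486*(-1/406) = -243/203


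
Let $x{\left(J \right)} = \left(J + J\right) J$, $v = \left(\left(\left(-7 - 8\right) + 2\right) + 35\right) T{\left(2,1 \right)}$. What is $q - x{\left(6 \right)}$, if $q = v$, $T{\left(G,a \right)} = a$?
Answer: $-50$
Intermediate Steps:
$v = 22$ ($v = \left(\left(\left(-7 - 8\right) + 2\right) + 35\right) 1 = \left(\left(-15 + 2\right) + 35\right) 1 = \left(-13 + 35\right) 1 = 22 \cdot 1 = 22$)
$x{\left(J \right)} = 2 J^{2}$ ($x{\left(J \right)} = 2 J J = 2 J^{2}$)
$q = 22$
$q - x{\left(6 \right)} = 22 - 2 \cdot 6^{2} = 22 - 2 \cdot 36 = 22 - 72 = -50$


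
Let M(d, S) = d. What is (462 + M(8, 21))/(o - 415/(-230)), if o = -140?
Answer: -21620/6357 ≈ -3.4010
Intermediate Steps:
(462 + M(8, 21))/(o - 415/(-230)) = (462 + 8)/(-140 - 415/(-230)) = 470/(-140 - 415*(-1/230)) = 470/(-140 + 83/46) = 470/(-6357/46) = 470*(-46/6357) = -21620/6357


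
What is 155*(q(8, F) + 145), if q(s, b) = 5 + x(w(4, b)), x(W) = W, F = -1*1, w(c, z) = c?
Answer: 23870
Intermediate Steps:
F = -1
q(s, b) = 9 (q(s, b) = 5 + 4 = 9)
155*(q(8, F) + 145) = 155*(9 + 145) = 155*154 = 23870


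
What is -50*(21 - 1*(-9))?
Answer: -1500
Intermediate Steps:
-50*(21 - 1*(-9)) = -50*(21 + 9) = -50*30 = -1500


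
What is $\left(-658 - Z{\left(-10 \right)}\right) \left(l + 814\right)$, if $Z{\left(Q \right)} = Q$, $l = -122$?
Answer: $-448416$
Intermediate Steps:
$\left(-658 - Z{\left(-10 \right)}\right) \left(l + 814\right) = \left(-658 - -10\right) \left(-122 + 814\right) = \left(-658 + 10\right) 692 = \left(-648\right) 692 = -448416$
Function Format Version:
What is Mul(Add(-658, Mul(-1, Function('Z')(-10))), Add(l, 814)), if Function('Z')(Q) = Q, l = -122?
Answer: -448416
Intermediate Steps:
Mul(Add(-658, Mul(-1, Function('Z')(-10))), Add(l, 814)) = Mul(Add(-658, Mul(-1, -10)), Add(-122, 814)) = Mul(Add(-658, 10), 692) = Mul(-648, 692) = -448416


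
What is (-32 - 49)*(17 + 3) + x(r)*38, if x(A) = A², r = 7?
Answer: 242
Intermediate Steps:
(-32 - 49)*(17 + 3) + x(r)*38 = (-32 - 49)*(17 + 3) + 7²*38 = -81*20 + 49*38 = -1620 + 1862 = 242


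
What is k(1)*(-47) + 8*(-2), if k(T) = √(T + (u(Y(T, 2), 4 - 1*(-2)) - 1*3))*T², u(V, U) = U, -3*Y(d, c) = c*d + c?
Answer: -110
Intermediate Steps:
Y(d, c) = -c/3 - c*d/3 (Y(d, c) = -(c*d + c)/3 = -(c + c*d)/3 = -c/3 - c*d/3)
k(T) = T²*√(3 + T) (k(T) = √(T + ((4 - 1*(-2)) - 1*3))*T² = √(T + ((4 + 2) - 3))*T² = √(T + (6 - 3))*T² = √(T + 3)*T² = √(3 + T)*T² = T²*√(3 + T))
k(1)*(-47) + 8*(-2) = (1²*√(3 + 1))*(-47) + 8*(-2) = (1*√4)*(-47) - 16 = (1*2)*(-47) - 16 = 2*(-47) - 16 = -94 - 16 = -110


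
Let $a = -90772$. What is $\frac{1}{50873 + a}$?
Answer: $- \frac{1}{39899} \approx -2.5063 \cdot 10^{-5}$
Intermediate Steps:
$\frac{1}{50873 + a} = \frac{1}{50873 - 90772} = \frac{1}{-39899} = - \frac{1}{39899}$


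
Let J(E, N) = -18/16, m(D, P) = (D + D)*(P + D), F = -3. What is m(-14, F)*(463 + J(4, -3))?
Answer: 439705/2 ≈ 2.1985e+5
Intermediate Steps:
m(D, P) = 2*D*(D + P) (m(D, P) = (2*D)*(D + P) = 2*D*(D + P))
J(E, N) = -9/8 (J(E, N) = -18*1/16 = -9/8)
m(-14, F)*(463 + J(4, -3)) = (2*(-14)*(-14 - 3))*(463 - 9/8) = (2*(-14)*(-17))*(3695/8) = 476*(3695/8) = 439705/2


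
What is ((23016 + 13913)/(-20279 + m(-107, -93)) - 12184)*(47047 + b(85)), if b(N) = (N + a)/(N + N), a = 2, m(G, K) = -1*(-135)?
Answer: -392659871689945/684896 ≈ -5.7331e+8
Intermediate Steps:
m(G, K) = 135
b(N) = (2 + N)/(2*N) (b(N) = (N + 2)/(N + N) = (2 + N)/((2*N)) = (2 + N)*(1/(2*N)) = (2 + N)/(2*N))
((23016 + 13913)/(-20279 + m(-107, -93)) - 12184)*(47047 + b(85)) = ((23016 + 13913)/(-20279 + 135) - 12184)*(47047 + (½)*(2 + 85)/85) = (36929/(-20144) - 12184)*(47047 + (½)*(1/85)*87) = (36929*(-1/20144) - 12184)*(47047 + 87/170) = (-36929/20144 - 12184)*(7998077/170) = -245471425/20144*7998077/170 = -392659871689945/684896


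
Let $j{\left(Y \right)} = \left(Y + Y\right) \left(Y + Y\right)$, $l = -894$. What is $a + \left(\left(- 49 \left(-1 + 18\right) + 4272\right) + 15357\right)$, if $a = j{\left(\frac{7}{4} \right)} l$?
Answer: $\frac{15689}{2} \approx 7844.5$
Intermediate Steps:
$j{\left(Y \right)} = 4 Y^{2}$ ($j{\left(Y \right)} = 2 Y 2 Y = 4 Y^{2}$)
$a = - \frac{21903}{2}$ ($a = 4 \left(\frac{7}{4}\right)^{2} \left(-894\right) = 4 \cdot \frac{49}{16} \left(-894\right) = \frac{49}{4} \left(-894\right) = - \frac{21903}{2} \approx -10952.0$)
$a + \left(\left(- 49 \left(-1 + 18\right) + 4272\right) + 15357\right) = - \frac{21903}{2} + \left(\left(- 49 \left(-1 + 18\right) + 4272\right) + 15357\right) = - \frac{21903}{2} + \left(\left(\left(-49\right) 17 + 4272\right) + 15357\right) = - \frac{21903}{2} + \left(\left(-833 + 4272\right) + 15357\right) = - \frac{21903}{2} + \left(3439 + 15357\right) = - \frac{21903}{2} + 18796 = \frac{15689}{2}$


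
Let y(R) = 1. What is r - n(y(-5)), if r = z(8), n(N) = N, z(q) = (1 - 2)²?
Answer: 0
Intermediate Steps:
z(q) = 1 (z(q) = (-1)² = 1)
r = 1
r - n(y(-5)) = 1 - 1*1 = 1 - 1 = 0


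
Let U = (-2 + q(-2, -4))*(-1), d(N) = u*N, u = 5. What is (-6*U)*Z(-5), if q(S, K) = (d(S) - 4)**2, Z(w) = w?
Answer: -5820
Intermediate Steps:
d(N) = 5*N
q(S, K) = (-4 + 5*S)**2 (q(S, K) = (5*S - 4)**2 = (-4 + 5*S)**2)
U = -194 (U = (-2 + (-4 + 5*(-2))**2)*(-1) = (-2 + (-4 - 10)**2)*(-1) = (-2 + (-14)**2)*(-1) = (-2 + 196)*(-1) = 194*(-1) = -194)
(-6*U)*Z(-5) = -6*(-194)*(-5) = 1164*(-5) = -5820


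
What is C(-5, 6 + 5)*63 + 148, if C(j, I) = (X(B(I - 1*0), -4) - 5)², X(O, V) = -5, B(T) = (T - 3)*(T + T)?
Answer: 6448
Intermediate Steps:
B(T) = 2*T*(-3 + T) (B(T) = (-3 + T)*(2*T) = 2*T*(-3 + T))
C(j, I) = 100 (C(j, I) = (-5 - 5)² = (-10)² = 100)
C(-5, 6 + 5)*63 + 148 = 100*63 + 148 = 6300 + 148 = 6448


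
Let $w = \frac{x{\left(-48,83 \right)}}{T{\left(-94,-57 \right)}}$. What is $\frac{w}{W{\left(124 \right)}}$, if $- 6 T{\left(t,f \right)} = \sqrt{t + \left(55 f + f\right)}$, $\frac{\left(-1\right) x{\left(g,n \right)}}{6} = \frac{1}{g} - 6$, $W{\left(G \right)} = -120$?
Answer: $- \frac{289 i \sqrt{3286}}{525760} \approx - 0.03151 i$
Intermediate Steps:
$x{\left(g,n \right)} = 36 - \frac{6}{g}$ ($x{\left(g,n \right)} = - 6 \left(\frac{1}{g} - 6\right) = - 6 \left(-6 + \frac{1}{g}\right) = 36 - \frac{6}{g}$)
$T{\left(t,f \right)} = - \frac{\sqrt{t + 56 f}}{6}$ ($T{\left(t,f \right)} = - \frac{\sqrt{t + \left(55 f + f\right)}}{6} = - \frac{\sqrt{t + 56 f}}{6}$)
$w = \frac{867 i \sqrt{3286}}{13144}$ ($w = \frac{36 - \frac{6}{-48}}{\left(- \frac{1}{6}\right) \sqrt{-94 + 56 \left(-57\right)}} = \frac{36 - - \frac{1}{8}}{\left(- \frac{1}{6}\right) \sqrt{-94 - 3192}} = \frac{36 + \frac{1}{8}}{\left(- \frac{1}{6}\right) \sqrt{-3286}} = \frac{289}{8 \left(- \frac{i \sqrt{3286}}{6}\right)} = \frac{289 \frac{3 i \sqrt{3286}}{1643}}{8} = \frac{867 i \sqrt{3286}}{13144} \approx 3.7812 i$)
$\frac{w}{W{\left(124 \right)}} = \frac{\frac{867}{13144} i \sqrt{3286}}{-120} = \frac{867 i \sqrt{3286}}{13144} \left(- \frac{1}{120}\right) = - \frac{289 i \sqrt{3286}}{525760}$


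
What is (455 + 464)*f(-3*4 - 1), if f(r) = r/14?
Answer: -11947/14 ≈ -853.36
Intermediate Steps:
f(r) = r/14 (f(r) = r*(1/14) = r/14)
(455 + 464)*f(-3*4 - 1) = (455 + 464)*((-3*4 - 1)/14) = 919*((-12 - 1)/14) = 919*((1/14)*(-13)) = 919*(-13/14) = -11947/14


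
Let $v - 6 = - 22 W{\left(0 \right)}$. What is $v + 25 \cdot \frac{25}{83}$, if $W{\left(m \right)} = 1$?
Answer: $- \frac{703}{83} \approx -8.4699$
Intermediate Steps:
$v = -16$ ($v = 6 - 22 = -16$)
$v + 25 \cdot \frac{25}{83} = -16 + 25 \cdot \frac{25}{83} = -16 + \frac{625}{83} = - \frac{703}{83}$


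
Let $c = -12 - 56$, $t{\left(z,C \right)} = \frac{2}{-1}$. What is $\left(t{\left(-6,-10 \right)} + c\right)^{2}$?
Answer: $4900$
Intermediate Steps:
$t{\left(z,C \right)} = -2$ ($t{\left(z,C \right)} = 2 \left(-1\right) = -2$)
$c = -68$ ($c = -12 - 56 = -68$)
$\left(t{\left(-6,-10 \right)} + c\right)^{2} = \left(-2 - 68\right)^{2} = \left(-70\right)^{2} = 4900$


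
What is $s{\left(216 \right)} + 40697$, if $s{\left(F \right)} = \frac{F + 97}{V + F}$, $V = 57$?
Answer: $\frac{11110594}{273} \approx 40698.0$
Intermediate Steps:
$s{\left(F \right)} = \frac{97 + F}{57 + F}$ ($s{\left(F \right)} = \frac{F + 97}{57 + F} = \frac{97 + F}{57 + F}$)
$s{\left(216 \right)} + 40697 = \frac{97 + 216}{57 + 216} + 40697 = \frac{1}{273} \cdot 313 + 40697 = \frac{313}{273} + 40697 = \frac{11110594}{273}$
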